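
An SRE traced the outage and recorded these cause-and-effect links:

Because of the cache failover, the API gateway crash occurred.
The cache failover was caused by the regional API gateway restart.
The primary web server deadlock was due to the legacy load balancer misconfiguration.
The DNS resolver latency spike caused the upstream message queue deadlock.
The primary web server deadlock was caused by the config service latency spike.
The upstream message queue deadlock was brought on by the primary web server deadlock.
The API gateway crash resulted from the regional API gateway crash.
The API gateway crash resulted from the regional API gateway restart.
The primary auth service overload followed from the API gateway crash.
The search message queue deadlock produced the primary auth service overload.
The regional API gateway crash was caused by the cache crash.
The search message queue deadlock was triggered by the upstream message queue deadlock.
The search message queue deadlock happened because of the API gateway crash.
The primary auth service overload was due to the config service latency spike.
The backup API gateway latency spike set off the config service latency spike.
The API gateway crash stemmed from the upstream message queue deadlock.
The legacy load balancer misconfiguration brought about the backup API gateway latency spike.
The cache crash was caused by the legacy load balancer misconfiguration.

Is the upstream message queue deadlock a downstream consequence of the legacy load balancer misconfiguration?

There is a causal chain: the legacy load balancer misconfiguration → the primary web server deadlock → the upstream message queue deadlock.

Yes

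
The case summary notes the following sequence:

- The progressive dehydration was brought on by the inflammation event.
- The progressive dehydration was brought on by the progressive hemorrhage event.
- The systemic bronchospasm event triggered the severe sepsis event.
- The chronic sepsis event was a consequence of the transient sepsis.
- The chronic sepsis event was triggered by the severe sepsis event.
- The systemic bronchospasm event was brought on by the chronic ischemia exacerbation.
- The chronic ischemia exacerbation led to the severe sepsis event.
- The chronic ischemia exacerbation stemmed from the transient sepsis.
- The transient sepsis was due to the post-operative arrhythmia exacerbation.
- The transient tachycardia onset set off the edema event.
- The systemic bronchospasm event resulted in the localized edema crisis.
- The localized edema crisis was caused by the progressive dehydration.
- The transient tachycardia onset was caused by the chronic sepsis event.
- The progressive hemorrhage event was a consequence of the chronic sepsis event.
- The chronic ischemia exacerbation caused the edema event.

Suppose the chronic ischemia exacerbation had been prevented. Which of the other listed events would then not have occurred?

the severe sepsis event, the systemic bronchospasm event

Downstream of the chronic ischemia exacerbation: the systemic bronchospasm event, the severe sepsis event, the chronic sepsis event, the transient tachycardia onset, the edema event, the progressive hemorrhage event, the progressive dehydration, the localized edema crisis.
Of those, still caused via another path: the chronic sepsis event, the transient tachycardia onset, the edema event, the progressive hemorrhage event, the progressive dehydration, the localized edema crisis.
The remainder have no surviving cause.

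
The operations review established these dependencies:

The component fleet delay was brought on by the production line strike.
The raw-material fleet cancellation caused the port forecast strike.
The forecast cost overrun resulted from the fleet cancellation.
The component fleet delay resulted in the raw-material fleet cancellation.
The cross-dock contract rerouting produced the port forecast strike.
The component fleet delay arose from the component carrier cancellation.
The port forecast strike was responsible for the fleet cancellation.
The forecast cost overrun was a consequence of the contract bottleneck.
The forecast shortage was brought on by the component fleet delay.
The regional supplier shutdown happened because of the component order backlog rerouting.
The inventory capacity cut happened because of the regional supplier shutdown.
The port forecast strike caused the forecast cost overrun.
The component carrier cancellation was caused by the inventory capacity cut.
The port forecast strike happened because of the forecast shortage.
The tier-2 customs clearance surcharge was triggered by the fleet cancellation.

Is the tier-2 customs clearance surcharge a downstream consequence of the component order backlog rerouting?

There is a causal chain: the component order backlog rerouting → the regional supplier shutdown → the inventory capacity cut → the component carrier cancellation → the component fleet delay → the raw-material fleet cancellation → the port forecast strike → the fleet cancellation → the tier-2 customs clearance surcharge.

Yes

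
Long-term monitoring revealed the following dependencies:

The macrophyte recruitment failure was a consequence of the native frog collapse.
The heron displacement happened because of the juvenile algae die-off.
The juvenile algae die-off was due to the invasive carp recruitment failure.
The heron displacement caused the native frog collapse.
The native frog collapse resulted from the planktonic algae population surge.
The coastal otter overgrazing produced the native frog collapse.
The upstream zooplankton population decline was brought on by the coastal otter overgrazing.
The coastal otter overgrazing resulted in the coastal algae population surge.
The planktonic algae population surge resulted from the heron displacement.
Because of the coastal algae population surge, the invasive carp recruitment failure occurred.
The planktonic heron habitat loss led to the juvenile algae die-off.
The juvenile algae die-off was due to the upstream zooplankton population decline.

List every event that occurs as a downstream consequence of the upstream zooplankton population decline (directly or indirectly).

the heron displacement, the juvenile algae die-off, the macrophyte recruitment failure, the native frog collapse, the planktonic algae population surge

Direct effects: the juvenile algae die-off.
2 steps out: the heron displacement.
3 steps out: the planktonic algae population surge, the native frog collapse.
4 steps out: the macrophyte recruitment failure.
Not reachable from it: the coastal otter overgrazing, the planktonic heron habitat loss, the coastal algae population surge, the invasive carp recruitment failure.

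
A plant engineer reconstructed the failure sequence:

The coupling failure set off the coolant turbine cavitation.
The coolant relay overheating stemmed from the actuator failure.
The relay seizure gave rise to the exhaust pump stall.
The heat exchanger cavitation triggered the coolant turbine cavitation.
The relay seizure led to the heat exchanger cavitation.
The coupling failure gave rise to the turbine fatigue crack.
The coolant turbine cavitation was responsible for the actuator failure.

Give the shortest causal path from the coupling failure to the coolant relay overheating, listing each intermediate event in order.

the coupling failure → the coolant turbine cavitation → the actuator failure → the coolant relay overheating

the coupling failure → the coolant turbine cavitation
the coolant turbine cavitation → the actuator failure
the actuator failure → the coolant relay overheating
Length: 3 steps.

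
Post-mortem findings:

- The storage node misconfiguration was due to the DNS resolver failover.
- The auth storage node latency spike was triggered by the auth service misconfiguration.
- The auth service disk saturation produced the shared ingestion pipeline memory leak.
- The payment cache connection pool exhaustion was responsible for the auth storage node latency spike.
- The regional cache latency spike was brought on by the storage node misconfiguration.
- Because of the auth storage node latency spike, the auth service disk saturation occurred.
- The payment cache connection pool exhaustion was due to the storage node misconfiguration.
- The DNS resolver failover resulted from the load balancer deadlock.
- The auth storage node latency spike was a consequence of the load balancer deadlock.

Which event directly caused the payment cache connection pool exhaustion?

the storage node misconfiguration

Upstream contributors include the load balancer deadlock, the DNS resolver failover, but only the storage node misconfiguration feeds directly into the payment cache connection pool exhaustion.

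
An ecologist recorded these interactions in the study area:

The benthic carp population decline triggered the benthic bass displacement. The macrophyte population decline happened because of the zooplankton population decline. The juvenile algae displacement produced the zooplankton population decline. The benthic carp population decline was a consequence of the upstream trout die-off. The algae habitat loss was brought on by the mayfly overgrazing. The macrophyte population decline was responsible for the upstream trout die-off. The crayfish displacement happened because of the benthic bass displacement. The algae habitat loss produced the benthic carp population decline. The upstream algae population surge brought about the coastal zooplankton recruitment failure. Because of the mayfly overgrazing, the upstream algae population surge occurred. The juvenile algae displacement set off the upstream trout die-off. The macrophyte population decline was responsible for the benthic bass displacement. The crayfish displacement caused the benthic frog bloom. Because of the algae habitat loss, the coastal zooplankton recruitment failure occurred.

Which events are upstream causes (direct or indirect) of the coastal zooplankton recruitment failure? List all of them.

Immediate causes of the coastal zooplankton recruitment failure: the algae habitat loss, the upstream algae population surge.
Further upstream: the mayfly overgrazing.

the algae habitat loss, the mayfly overgrazing, the upstream algae population surge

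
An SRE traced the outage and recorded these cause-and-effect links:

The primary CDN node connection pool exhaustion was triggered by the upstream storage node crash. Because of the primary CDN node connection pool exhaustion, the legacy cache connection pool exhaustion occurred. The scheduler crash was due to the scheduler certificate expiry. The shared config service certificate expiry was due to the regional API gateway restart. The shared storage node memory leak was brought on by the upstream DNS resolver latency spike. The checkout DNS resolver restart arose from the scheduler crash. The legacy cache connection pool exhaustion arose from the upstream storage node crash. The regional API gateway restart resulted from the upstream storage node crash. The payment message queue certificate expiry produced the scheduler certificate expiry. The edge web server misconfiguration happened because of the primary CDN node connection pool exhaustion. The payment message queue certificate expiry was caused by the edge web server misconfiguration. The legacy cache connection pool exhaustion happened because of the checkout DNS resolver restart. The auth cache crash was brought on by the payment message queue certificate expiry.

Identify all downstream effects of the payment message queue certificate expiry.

the auth cache crash, the checkout DNS resolver restart, the legacy cache connection pool exhaustion, the scheduler certificate expiry, the scheduler crash

Direct effects: the auth cache crash, the scheduler certificate expiry.
2 steps out: the scheduler crash.
3 steps out: the checkout DNS resolver restart.
4 steps out: the legacy cache connection pool exhaustion.
Not reachable from it: the upstream storage node crash, the primary CDN node connection pool exhaustion, the edge web server misconfiguration, the regional API gateway restart, the upstream DNS resolver latency spike, the shared storage node memory leak, the shared config service certificate expiry.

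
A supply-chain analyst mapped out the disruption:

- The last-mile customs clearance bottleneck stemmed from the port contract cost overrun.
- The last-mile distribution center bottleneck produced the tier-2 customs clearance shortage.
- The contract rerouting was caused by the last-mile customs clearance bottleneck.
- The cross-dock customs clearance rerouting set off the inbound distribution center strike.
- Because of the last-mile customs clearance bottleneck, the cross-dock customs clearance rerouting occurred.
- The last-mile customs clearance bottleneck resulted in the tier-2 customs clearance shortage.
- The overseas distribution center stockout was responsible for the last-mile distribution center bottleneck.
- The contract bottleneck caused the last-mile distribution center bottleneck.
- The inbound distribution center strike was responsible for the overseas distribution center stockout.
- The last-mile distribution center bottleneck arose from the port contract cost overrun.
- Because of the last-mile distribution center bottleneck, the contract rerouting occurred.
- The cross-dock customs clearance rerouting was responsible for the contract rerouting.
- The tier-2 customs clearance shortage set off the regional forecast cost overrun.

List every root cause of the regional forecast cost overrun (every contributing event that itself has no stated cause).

Tracing upstream from the regional forecast cost overrun: the regional forecast cost overrun ← the tier-2 customs clearance shortage ← the last-mile customs clearance bottleneck ← the port contract cost overrun.
A separate upstream branch: the regional forecast cost overrun ← the tier-2 customs clearance shortage ← the last-mile distribution center bottleneck ← the contract bottleneck.
Each of those chain origins has no stated cause.

the contract bottleneck, the port contract cost overrun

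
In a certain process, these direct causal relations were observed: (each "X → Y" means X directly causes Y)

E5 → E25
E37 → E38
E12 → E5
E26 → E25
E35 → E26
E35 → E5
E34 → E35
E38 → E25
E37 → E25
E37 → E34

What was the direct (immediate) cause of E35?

E34

Upstream contributors include E37, but only E34 feeds directly into E35.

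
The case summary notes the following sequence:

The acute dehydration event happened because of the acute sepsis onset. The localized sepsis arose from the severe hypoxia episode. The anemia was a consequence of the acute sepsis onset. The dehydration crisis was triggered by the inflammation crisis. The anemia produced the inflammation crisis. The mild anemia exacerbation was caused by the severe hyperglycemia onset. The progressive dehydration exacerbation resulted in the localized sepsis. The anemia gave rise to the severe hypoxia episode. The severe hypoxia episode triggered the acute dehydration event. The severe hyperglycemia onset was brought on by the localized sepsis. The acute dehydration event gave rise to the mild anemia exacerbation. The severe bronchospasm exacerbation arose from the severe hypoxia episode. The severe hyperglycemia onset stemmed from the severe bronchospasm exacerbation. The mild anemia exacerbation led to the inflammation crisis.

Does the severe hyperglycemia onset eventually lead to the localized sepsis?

The severe hyperglycemia onset leads to the mild anemia exacerbation, the inflammation crisis, the dehydration crisis; the localized sepsis is not among them.

No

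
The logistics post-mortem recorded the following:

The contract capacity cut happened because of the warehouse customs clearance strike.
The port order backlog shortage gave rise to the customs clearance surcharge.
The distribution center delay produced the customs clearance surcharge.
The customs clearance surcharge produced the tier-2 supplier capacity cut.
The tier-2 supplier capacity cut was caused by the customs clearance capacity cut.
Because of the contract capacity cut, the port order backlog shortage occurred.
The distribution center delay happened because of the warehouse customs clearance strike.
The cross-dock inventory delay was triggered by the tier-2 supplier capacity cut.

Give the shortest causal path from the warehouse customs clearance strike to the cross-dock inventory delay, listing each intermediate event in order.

the warehouse customs clearance strike → the distribution center delay → the customs clearance surcharge → the tier-2 supplier capacity cut → the cross-dock inventory delay

the warehouse customs clearance strike → the distribution center delay
the distribution center delay → the customs clearance surcharge
the customs clearance surcharge → the tier-2 supplier capacity cut
the tier-2 supplier capacity cut → the cross-dock inventory delay
Length: 4 steps.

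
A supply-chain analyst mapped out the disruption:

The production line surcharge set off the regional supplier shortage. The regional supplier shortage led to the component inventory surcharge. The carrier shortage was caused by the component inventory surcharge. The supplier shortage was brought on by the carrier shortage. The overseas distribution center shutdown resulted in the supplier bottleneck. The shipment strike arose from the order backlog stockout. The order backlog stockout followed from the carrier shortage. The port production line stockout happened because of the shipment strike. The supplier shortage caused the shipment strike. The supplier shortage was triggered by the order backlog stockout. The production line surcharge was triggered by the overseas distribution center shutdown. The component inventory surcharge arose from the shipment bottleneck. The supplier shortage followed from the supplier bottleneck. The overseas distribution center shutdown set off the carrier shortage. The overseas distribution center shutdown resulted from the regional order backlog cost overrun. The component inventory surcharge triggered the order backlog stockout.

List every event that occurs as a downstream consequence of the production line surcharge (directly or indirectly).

the carrier shortage, the component inventory surcharge, the order backlog stockout, the port production line stockout, the regional supplier shortage, the shipment strike, the supplier shortage

Direct effects: the regional supplier shortage.
2 steps out: the component inventory surcharge.
3 steps out: the carrier shortage, the order backlog stockout.
4 steps out: the supplier shortage, the shipment strike.
5 steps out: the port production line stockout.
Not reachable from it: the shipment bottleneck, the regional order backlog cost overrun, the overseas distribution center shutdown, the supplier bottleneck.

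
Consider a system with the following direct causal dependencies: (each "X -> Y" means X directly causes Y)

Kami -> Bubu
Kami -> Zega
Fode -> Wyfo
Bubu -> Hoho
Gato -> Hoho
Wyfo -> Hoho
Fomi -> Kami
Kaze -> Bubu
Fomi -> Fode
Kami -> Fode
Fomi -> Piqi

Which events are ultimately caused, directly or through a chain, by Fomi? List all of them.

Bubu, Fode, Hoho, Kami, Piqi, Wyfo, Zega

Direct effects: Kami, Fode, Piqi.
2 steps out: Zega, Wyfo, Bubu.
3 steps out: Hoho.
Not reachable from it: Kaze, Gato.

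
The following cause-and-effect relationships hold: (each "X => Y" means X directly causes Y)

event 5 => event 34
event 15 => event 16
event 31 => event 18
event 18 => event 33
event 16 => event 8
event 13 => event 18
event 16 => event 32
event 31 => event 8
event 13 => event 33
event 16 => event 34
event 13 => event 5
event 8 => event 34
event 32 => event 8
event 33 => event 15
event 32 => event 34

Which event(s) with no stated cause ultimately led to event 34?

event 13, event 31

Tracing upstream from event 34: event 34 ← event 5 ← event 13.
A separate upstream branch: event 34 ← event 8 ← event 31.
Each of those chain origins has no stated cause.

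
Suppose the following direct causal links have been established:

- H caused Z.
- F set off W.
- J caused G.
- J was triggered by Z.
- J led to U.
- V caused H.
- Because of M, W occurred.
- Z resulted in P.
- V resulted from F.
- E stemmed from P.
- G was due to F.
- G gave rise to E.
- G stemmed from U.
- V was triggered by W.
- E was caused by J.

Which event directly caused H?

Upstream contributors include F, W, M, but only V feeds directly into H.

V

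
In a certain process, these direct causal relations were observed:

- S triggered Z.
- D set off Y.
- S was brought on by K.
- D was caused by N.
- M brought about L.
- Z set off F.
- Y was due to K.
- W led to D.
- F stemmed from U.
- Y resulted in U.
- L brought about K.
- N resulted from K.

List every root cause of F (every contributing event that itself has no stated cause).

Tracing upstream from F: F ← U ← Y ← K ← L ← M.
A separate upstream branch: F ← U ← Y ← D ← W.
Each of those chain origins has no stated cause.

M, W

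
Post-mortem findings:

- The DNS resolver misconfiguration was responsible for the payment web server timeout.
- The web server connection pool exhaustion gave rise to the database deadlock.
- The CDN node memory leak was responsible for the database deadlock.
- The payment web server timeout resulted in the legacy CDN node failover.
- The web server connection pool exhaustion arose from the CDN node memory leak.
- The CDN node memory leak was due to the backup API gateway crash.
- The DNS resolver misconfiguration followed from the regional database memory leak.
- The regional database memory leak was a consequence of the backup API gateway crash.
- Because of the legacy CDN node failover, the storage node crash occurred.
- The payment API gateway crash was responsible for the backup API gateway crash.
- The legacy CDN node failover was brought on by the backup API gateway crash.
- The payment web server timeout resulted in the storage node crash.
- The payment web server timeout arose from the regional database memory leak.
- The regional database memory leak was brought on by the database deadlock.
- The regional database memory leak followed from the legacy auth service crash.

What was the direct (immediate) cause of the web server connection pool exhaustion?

the CDN node memory leak

Upstream contributors include the payment API gateway crash, the backup API gateway crash, but only the CDN node memory leak feeds directly into the web server connection pool exhaustion.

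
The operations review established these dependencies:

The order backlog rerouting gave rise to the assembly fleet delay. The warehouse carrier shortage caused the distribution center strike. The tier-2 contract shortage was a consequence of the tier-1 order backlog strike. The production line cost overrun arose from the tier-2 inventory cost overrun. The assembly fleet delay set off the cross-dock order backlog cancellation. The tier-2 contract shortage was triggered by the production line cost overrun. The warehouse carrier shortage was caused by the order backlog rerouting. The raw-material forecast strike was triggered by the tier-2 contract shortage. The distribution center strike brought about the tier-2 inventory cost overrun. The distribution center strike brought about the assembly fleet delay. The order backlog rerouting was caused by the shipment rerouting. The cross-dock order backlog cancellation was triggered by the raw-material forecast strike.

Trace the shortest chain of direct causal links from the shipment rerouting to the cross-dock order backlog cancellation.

the shipment rerouting → the order backlog rerouting
the order backlog rerouting → the assembly fleet delay
the assembly fleet delay → the cross-dock order backlog cancellation
Length: 3 steps.

the shipment rerouting → the order backlog rerouting → the assembly fleet delay → the cross-dock order backlog cancellation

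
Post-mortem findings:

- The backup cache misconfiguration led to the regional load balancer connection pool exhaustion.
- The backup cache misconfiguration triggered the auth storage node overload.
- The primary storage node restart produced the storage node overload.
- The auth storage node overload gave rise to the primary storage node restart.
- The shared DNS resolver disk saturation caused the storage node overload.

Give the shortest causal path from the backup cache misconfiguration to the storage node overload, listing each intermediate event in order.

the backup cache misconfiguration → the auth storage node overload → the primary storage node restart → the storage node overload

the backup cache misconfiguration → the auth storage node overload
the auth storage node overload → the primary storage node restart
the primary storage node restart → the storage node overload
Length: 3 steps.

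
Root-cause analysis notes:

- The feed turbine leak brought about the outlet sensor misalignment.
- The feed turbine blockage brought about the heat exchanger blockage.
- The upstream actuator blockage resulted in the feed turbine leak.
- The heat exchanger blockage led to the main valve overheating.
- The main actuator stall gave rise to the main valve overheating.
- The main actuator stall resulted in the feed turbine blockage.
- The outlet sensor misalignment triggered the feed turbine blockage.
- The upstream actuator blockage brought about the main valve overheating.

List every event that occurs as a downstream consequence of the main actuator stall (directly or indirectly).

Direct effects: the feed turbine blockage, the main valve overheating.
2 steps out: the heat exchanger blockage.
Not reachable from it: the upstream actuator blockage, the feed turbine leak, the outlet sensor misalignment.

the feed turbine blockage, the heat exchanger blockage, the main valve overheating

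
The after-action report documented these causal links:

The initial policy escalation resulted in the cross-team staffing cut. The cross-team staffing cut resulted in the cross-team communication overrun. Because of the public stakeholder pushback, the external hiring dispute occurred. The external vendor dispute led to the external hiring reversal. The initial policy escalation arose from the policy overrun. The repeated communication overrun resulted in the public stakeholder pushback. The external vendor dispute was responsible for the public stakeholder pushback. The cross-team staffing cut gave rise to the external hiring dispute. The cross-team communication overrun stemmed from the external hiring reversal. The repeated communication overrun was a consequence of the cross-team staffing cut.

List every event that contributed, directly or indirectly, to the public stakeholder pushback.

Immediate causes of the public stakeholder pushback: the external vendor dispute, the repeated communication overrun.
Further upstream: the policy overrun, the initial policy escalation, the cross-team staffing cut.

the cross-team staffing cut, the external vendor dispute, the initial policy escalation, the policy overrun, the repeated communication overrun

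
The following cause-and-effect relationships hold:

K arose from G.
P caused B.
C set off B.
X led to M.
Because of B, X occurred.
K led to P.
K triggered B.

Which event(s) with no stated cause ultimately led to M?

C, G

Tracing upstream from M: M ← X ← B ← K ← G.
A separate upstream branch: M ← X ← B ← C.
Each of those chain origins has no stated cause.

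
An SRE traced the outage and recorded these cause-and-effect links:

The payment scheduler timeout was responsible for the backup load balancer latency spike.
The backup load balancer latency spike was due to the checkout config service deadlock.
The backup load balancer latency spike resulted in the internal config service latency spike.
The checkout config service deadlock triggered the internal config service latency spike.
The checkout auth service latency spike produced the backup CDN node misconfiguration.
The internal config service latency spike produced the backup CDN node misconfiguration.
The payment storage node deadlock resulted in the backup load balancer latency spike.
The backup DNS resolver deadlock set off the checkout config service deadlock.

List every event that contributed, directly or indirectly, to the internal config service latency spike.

the backup DNS resolver deadlock, the backup load balancer latency spike, the checkout config service deadlock, the payment scheduler timeout, the payment storage node deadlock

Immediate causes of the internal config service latency spike: the checkout config service deadlock, the backup load balancer latency spike.
Further upstream: the payment storage node deadlock, the payment scheduler timeout, the backup DNS resolver deadlock.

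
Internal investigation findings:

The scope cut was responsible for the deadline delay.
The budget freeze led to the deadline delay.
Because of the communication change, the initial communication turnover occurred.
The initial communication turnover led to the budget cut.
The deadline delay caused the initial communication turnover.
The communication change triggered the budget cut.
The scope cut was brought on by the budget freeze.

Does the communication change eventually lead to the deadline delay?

No

The communication change leads to the initial communication turnover, the budget cut; the deadline delay is not among them.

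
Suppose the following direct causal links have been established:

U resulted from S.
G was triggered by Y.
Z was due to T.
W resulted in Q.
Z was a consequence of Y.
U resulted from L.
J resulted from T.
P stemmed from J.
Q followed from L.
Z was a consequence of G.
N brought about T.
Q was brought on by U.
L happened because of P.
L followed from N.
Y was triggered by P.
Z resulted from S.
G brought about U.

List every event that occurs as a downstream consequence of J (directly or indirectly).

G, L, P, Q, U, Y, Z

Direct effects: P.
2 steps out: Y, L.
3 steps out: G, U, Z, Q.
Not reachable from it: N, T, S, W.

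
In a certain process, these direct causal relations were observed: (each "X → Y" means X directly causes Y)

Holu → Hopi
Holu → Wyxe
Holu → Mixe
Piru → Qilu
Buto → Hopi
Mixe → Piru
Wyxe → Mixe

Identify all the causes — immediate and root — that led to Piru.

Holu, Mixe, Wyxe

Immediate cause of Piru: Mixe.
Further upstream: Holu, Wyxe.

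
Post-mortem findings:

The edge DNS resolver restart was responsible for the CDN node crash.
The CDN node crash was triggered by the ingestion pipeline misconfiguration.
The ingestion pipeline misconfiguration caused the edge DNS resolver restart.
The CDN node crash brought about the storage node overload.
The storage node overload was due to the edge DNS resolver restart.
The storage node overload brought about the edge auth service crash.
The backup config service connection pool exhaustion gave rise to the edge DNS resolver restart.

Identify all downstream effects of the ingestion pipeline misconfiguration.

the CDN node crash, the edge DNS resolver restart, the edge auth service crash, the storage node overload

Direct effects: the edge DNS resolver restart, the CDN node crash.
2 steps out: the storage node overload.
3 steps out: the edge auth service crash.
Not reachable from it: the backup config service connection pool exhaustion.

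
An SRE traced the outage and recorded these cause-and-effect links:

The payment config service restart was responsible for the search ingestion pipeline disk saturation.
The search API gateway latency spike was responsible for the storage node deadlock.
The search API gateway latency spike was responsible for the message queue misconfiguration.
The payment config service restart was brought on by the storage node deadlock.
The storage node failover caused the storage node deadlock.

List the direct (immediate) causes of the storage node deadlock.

the search API gateway latency spike, the storage node failover → the storage node deadlock with nothing further upstream stated.

the search API gateway latency spike, the storage node failover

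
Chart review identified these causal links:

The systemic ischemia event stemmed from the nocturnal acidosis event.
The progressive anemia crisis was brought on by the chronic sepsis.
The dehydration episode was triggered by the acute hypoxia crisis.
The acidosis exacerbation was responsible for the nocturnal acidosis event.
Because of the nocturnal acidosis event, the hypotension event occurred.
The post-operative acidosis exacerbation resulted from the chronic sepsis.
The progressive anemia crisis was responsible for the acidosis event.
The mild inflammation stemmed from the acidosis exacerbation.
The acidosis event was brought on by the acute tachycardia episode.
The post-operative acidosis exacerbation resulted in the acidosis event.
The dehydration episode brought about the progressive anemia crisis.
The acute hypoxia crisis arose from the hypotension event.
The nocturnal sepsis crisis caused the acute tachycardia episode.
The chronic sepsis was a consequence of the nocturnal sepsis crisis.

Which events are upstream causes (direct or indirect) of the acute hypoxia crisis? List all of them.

Immediate cause of the acute hypoxia crisis: the hypotension event.
Further upstream: the acidosis exacerbation, the nocturnal acidosis event.

the acidosis exacerbation, the hypotension event, the nocturnal acidosis event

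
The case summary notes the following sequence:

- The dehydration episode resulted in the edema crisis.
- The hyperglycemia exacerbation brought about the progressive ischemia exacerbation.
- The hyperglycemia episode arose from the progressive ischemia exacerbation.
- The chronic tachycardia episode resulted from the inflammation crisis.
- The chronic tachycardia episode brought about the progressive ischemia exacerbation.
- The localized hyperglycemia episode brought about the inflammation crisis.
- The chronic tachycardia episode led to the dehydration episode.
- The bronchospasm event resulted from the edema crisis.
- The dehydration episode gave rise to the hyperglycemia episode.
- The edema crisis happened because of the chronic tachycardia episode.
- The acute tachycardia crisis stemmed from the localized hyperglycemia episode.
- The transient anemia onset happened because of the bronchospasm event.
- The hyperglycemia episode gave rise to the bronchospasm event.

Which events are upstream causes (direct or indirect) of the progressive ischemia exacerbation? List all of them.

Immediate causes of the progressive ischemia exacerbation: the chronic tachycardia episode, the hyperglycemia exacerbation.
Further upstream: the localized hyperglycemia episode, the inflammation crisis.

the chronic tachycardia episode, the hyperglycemia exacerbation, the inflammation crisis, the localized hyperglycemia episode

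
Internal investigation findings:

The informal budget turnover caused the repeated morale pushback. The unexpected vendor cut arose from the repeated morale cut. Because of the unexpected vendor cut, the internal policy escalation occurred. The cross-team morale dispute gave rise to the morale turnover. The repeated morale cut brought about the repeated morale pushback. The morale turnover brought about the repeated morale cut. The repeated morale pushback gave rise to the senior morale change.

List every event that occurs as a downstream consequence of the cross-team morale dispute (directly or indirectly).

the internal policy escalation, the morale turnover, the repeated morale cut, the repeated morale pushback, the senior morale change, the unexpected vendor cut

Direct effects: the morale turnover.
2 steps out: the repeated morale cut.
3 steps out: the repeated morale pushback, the unexpected vendor cut.
4 steps out: the internal policy escalation, the senior morale change.
Not reachable from it: the informal budget turnover.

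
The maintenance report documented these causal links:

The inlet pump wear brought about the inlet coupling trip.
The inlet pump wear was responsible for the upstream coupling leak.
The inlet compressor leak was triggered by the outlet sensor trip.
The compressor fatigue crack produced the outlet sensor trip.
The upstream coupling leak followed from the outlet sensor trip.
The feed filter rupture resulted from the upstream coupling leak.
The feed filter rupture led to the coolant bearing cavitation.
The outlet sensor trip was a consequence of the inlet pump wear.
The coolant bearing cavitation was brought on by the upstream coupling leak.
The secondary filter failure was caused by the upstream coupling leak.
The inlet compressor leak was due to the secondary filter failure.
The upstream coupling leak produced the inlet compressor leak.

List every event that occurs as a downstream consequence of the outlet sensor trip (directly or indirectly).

Direct effects: the upstream coupling leak, the inlet compressor leak.
2 steps out: the secondary filter failure, the feed filter rupture, the coolant bearing cavitation.
Not reachable from it: the inlet pump wear, the inlet coupling trip, the compressor fatigue crack.

the coolant bearing cavitation, the feed filter rupture, the inlet compressor leak, the secondary filter failure, the upstream coupling leak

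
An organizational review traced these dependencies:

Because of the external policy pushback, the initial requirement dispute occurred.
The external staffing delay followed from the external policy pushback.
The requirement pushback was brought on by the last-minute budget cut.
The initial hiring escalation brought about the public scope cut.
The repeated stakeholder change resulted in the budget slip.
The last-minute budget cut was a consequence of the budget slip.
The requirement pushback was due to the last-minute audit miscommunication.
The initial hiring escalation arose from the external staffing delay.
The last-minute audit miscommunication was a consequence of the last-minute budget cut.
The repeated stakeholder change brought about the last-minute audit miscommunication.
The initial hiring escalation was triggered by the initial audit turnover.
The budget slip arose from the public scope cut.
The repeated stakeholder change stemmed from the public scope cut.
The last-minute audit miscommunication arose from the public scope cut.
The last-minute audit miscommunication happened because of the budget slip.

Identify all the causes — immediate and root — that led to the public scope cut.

the external policy pushback, the external staffing delay, the initial audit turnover, the initial hiring escalation

Immediate cause of the public scope cut: the initial hiring escalation.
Further upstream: the external policy pushback, the external staffing delay, the initial audit turnover.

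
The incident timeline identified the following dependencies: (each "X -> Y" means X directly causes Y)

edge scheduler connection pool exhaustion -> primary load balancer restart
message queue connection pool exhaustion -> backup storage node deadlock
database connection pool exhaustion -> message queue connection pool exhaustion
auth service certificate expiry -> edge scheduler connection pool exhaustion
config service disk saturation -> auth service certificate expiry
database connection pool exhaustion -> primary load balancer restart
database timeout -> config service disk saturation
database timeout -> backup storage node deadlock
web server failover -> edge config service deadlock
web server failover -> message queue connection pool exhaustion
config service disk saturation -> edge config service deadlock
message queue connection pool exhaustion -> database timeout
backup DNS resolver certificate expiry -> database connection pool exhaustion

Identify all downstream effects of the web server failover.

the auth service certificate expiry, the backup storage node deadlock, the config service disk saturation, the database timeout, the edge config service deadlock, the edge scheduler connection pool exhaustion, the message queue connection pool exhaustion, the primary load balancer restart

Direct effects: the message queue connection pool exhaustion, the edge config service deadlock.
2 steps out: the database timeout, the backup storage node deadlock.
3 steps out: the config service disk saturation.
4 steps out: the auth service certificate expiry.
5 steps out: the edge scheduler connection pool exhaustion.
6 steps out: the primary load balancer restart.
Not reachable from it: the backup DNS resolver certificate expiry, the database connection pool exhaustion.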